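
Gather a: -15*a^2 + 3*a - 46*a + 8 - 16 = -15*a^2 - 43*a - 8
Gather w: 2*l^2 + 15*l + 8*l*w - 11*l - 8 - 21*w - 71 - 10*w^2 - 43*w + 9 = 2*l^2 + 4*l - 10*w^2 + w*(8*l - 64) - 70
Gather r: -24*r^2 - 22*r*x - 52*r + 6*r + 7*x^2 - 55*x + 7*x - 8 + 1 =-24*r^2 + r*(-22*x - 46) + 7*x^2 - 48*x - 7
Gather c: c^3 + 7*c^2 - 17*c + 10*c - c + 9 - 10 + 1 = c^3 + 7*c^2 - 8*c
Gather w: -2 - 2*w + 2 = -2*w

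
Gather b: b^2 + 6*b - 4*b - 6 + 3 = b^2 + 2*b - 3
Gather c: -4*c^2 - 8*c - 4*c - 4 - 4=-4*c^2 - 12*c - 8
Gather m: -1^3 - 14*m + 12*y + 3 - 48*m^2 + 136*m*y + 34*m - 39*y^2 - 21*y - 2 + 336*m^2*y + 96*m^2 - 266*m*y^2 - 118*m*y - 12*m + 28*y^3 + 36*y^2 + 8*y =m^2*(336*y + 48) + m*(-266*y^2 + 18*y + 8) + 28*y^3 - 3*y^2 - y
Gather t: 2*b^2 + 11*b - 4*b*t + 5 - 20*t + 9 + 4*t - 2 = 2*b^2 + 11*b + t*(-4*b - 16) + 12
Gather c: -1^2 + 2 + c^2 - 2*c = c^2 - 2*c + 1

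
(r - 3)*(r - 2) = r^2 - 5*r + 6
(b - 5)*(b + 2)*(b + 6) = b^3 + 3*b^2 - 28*b - 60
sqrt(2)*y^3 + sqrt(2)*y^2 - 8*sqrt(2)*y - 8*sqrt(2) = (y - 2*sqrt(2))*(y + 2*sqrt(2))*(sqrt(2)*y + sqrt(2))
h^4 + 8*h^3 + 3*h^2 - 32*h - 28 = (h - 2)*(h + 1)*(h + 2)*(h + 7)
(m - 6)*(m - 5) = m^2 - 11*m + 30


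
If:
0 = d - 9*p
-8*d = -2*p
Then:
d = 0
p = 0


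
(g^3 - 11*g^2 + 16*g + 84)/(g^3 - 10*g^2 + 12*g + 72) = (g - 7)/(g - 6)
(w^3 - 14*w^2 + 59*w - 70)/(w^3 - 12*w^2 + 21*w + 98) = (w^2 - 7*w + 10)/(w^2 - 5*w - 14)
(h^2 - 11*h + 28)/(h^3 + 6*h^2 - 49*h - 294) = (h - 4)/(h^2 + 13*h + 42)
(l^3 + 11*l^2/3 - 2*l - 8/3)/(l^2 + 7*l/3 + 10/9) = 3*(l^2 + 3*l - 4)/(3*l + 5)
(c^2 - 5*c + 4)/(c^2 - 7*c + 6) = (c - 4)/(c - 6)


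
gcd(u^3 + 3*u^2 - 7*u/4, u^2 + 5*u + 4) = 1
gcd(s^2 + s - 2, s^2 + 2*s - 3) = s - 1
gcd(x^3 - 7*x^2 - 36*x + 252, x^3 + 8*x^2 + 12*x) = x + 6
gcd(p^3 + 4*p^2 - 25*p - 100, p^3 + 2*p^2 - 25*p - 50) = p^2 - 25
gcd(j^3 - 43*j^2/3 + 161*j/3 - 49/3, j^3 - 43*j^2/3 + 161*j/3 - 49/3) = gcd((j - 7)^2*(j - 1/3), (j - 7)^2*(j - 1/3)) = j^3 - 43*j^2/3 + 161*j/3 - 49/3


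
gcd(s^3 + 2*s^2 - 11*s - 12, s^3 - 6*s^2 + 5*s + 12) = s^2 - 2*s - 3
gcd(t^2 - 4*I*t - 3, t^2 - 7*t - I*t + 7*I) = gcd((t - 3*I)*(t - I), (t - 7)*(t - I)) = t - I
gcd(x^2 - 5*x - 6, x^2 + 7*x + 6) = x + 1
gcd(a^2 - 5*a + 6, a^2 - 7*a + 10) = a - 2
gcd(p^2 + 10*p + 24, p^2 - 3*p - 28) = p + 4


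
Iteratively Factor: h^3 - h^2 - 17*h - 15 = (h + 1)*(h^2 - 2*h - 15) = (h - 5)*(h + 1)*(h + 3)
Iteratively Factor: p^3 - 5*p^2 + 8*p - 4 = (p - 2)*(p^2 - 3*p + 2) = (p - 2)*(p - 1)*(p - 2)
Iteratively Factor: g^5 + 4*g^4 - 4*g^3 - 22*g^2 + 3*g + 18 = (g + 3)*(g^4 + g^3 - 7*g^2 - g + 6) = (g + 1)*(g + 3)*(g^3 - 7*g + 6) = (g + 1)*(g + 3)^2*(g^2 - 3*g + 2) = (g - 2)*(g + 1)*(g + 3)^2*(g - 1)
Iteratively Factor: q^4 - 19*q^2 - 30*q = (q + 2)*(q^3 - 2*q^2 - 15*q) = (q + 2)*(q + 3)*(q^2 - 5*q) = q*(q + 2)*(q + 3)*(q - 5)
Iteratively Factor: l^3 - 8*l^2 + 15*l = (l - 5)*(l^2 - 3*l) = (l - 5)*(l - 3)*(l)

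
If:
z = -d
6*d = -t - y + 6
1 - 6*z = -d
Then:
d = -1/7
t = 48/7 - y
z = 1/7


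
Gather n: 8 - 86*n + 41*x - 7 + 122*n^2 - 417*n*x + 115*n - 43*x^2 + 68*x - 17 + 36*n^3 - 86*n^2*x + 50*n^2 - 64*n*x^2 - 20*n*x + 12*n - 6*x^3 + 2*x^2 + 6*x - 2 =36*n^3 + n^2*(172 - 86*x) + n*(-64*x^2 - 437*x + 41) - 6*x^3 - 41*x^2 + 115*x - 18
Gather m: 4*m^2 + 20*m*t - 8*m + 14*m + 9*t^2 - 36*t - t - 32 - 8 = 4*m^2 + m*(20*t + 6) + 9*t^2 - 37*t - 40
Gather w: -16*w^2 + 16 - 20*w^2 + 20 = 36 - 36*w^2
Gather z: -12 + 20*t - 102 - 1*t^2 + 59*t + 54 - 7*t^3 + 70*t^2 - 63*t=-7*t^3 + 69*t^2 + 16*t - 60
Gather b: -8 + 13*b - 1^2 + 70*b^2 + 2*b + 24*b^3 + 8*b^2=24*b^3 + 78*b^2 + 15*b - 9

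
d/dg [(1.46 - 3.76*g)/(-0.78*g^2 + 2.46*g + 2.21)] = (-2.9328*g^2 + 2.2776*g - 11.9012)/(0.6084*g^4 - 3.8376*g^3 + 2.604*g^2 + 10.8732*g + 4.8841)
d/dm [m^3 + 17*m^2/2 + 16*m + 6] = 3*m^2 + 17*m + 16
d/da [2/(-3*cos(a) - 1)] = -6*sin(a)/(3*cos(a) + 1)^2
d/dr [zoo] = 0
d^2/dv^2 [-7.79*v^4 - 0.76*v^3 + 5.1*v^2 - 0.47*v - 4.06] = -93.48*v^2 - 4.56*v + 10.2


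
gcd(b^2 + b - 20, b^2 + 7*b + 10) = b + 5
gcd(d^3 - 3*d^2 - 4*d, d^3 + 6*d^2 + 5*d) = d^2 + d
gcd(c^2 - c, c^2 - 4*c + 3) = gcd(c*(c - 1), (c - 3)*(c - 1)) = c - 1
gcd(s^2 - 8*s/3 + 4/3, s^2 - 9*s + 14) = s - 2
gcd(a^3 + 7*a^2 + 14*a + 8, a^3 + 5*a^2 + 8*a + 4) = a^2 + 3*a + 2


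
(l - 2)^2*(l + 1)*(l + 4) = l^4 + l^3 - 12*l^2 + 4*l + 16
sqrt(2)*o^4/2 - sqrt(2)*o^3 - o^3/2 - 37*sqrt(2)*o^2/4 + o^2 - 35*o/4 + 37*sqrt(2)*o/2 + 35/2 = (o - 2)*(o - 7*sqrt(2)/2)*(o + 5*sqrt(2)/2)*(sqrt(2)*o/2 + 1/2)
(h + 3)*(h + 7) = h^2 + 10*h + 21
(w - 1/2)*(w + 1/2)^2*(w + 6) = w^4 + 13*w^3/2 + 11*w^2/4 - 13*w/8 - 3/4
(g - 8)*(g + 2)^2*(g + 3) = g^4 - g^3 - 40*g^2 - 116*g - 96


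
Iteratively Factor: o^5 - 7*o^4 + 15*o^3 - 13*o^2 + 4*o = (o - 1)*(o^4 - 6*o^3 + 9*o^2 - 4*o) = o*(o - 1)*(o^3 - 6*o^2 + 9*o - 4) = o*(o - 1)^2*(o^2 - 5*o + 4) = o*(o - 4)*(o - 1)^2*(o - 1)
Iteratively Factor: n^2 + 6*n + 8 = (n + 2)*(n + 4)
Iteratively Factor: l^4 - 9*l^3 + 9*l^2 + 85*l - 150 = (l - 5)*(l^3 - 4*l^2 - 11*l + 30) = (l - 5)*(l - 2)*(l^2 - 2*l - 15) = (l - 5)*(l - 2)*(l + 3)*(l - 5)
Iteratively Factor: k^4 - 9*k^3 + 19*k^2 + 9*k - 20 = (k + 1)*(k^3 - 10*k^2 + 29*k - 20) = (k - 1)*(k + 1)*(k^2 - 9*k + 20) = (k - 5)*(k - 1)*(k + 1)*(k - 4)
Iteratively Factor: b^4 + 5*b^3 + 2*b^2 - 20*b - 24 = (b + 2)*(b^3 + 3*b^2 - 4*b - 12) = (b - 2)*(b + 2)*(b^2 + 5*b + 6) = (b - 2)*(b + 2)^2*(b + 3)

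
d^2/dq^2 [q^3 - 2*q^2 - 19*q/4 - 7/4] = 6*q - 4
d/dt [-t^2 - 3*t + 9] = -2*t - 3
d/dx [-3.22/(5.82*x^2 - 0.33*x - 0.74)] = (37.4808*x - 1.0626)/(-5.82*x^2 + 0.33*x + 0.74)^2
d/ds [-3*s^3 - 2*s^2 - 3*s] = -9*s^2 - 4*s - 3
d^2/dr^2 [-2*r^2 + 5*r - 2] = -4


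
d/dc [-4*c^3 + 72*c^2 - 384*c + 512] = -12*c^2 + 144*c - 384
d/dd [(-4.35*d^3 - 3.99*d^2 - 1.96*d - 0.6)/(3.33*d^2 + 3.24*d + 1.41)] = (-14.4855*d^4 - 28.188*d^3 - 24.8013*d^2 - 7.2558*d - 0.8196)/(11.0889*d^4 + 21.5784*d^3 + 19.8882*d^2 + 9.1368*d + 1.9881)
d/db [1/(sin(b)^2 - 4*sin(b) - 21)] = 2*(2 - sin(b))*cos(b)/((sin(b) - 7)^2*(sin(b) + 3)^2)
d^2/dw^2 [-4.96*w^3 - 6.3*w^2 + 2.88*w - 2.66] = -29.76*w - 12.6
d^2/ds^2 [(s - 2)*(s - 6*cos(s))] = 2*(3*s - 6)*cos(s) + 12*sin(s) + 2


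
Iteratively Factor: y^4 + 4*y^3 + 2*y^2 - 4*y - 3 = (y + 1)*(y^3 + 3*y^2 - y - 3) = (y + 1)^2*(y^2 + 2*y - 3) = (y - 1)*(y + 1)^2*(y + 3)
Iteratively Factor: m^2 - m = (m)*(m - 1)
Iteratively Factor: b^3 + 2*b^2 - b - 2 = (b - 1)*(b^2 + 3*b + 2) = (b - 1)*(b + 1)*(b + 2)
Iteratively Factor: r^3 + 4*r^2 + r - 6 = (r + 2)*(r^2 + 2*r - 3) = (r + 2)*(r + 3)*(r - 1)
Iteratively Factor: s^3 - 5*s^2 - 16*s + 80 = (s + 4)*(s^2 - 9*s + 20) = (s - 4)*(s + 4)*(s - 5)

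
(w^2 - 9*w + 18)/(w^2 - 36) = (w - 3)/(w + 6)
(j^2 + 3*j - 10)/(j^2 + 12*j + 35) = (j - 2)/(j + 7)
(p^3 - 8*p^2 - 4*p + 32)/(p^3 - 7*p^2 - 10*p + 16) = (p - 2)/(p - 1)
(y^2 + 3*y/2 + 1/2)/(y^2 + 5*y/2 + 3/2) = (2*y + 1)/(2*y + 3)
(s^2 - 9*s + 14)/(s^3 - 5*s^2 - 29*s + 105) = (s - 2)/(s^2 + 2*s - 15)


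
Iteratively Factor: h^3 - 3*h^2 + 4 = (h - 2)*(h^2 - h - 2) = (h - 2)*(h + 1)*(h - 2)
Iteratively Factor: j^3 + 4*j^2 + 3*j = (j + 1)*(j^2 + 3*j) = j*(j + 1)*(j + 3)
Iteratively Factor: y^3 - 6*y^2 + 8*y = (y)*(y^2 - 6*y + 8) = y*(y - 2)*(y - 4)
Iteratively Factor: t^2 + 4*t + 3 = (t + 1)*(t + 3)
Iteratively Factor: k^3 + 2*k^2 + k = (k + 1)*(k^2 + k) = k*(k + 1)*(k + 1)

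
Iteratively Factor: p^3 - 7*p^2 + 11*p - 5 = (p - 1)*(p^2 - 6*p + 5) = (p - 1)^2*(p - 5)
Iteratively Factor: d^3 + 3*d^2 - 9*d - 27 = (d + 3)*(d^2 - 9) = (d - 3)*(d + 3)*(d + 3)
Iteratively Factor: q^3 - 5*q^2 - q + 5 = (q + 1)*(q^2 - 6*q + 5) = (q - 5)*(q + 1)*(q - 1)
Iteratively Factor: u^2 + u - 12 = (u - 3)*(u + 4)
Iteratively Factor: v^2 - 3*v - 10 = (v - 5)*(v + 2)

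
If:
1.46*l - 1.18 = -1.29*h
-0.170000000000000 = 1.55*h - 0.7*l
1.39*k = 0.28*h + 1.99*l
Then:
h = 0.18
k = 0.96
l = 0.65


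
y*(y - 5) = y^2 - 5*y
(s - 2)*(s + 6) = s^2 + 4*s - 12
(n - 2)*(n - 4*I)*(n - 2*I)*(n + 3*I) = n^4 - 2*n^3 - 3*I*n^3 + 10*n^2 + 6*I*n^2 - 20*n - 24*I*n + 48*I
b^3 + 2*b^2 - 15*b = b*(b - 3)*(b + 5)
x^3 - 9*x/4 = x*(x - 3/2)*(x + 3/2)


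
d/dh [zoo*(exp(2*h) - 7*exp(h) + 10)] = zoo*(exp(h) + 1)*exp(h)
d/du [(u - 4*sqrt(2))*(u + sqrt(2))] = 2*u - 3*sqrt(2)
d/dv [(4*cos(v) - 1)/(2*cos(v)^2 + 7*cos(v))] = (-7*sin(v)^3/cos(v)^2 + sin(v) - 4*tan(v))/(2*cos(v) + 7)^2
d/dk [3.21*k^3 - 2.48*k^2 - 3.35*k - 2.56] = 9.63*k^2 - 4.96*k - 3.35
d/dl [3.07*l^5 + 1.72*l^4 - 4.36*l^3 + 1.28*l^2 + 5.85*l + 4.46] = 15.35*l^4 + 6.88*l^3 - 13.08*l^2 + 2.56*l + 5.85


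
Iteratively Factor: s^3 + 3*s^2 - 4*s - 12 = (s - 2)*(s^2 + 5*s + 6) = (s - 2)*(s + 2)*(s + 3)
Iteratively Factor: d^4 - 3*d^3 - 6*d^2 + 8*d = (d)*(d^3 - 3*d^2 - 6*d + 8) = d*(d - 1)*(d^2 - 2*d - 8) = d*(d - 4)*(d - 1)*(d + 2)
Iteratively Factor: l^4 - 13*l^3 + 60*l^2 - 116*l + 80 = (l - 4)*(l^3 - 9*l^2 + 24*l - 20) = (l - 4)*(l - 2)*(l^2 - 7*l + 10) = (l - 5)*(l - 4)*(l - 2)*(l - 2)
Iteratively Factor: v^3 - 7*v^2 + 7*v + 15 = (v - 5)*(v^2 - 2*v - 3) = (v - 5)*(v + 1)*(v - 3)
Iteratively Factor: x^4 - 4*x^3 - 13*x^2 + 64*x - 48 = (x - 4)*(x^3 - 13*x + 12) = (x - 4)*(x + 4)*(x^2 - 4*x + 3) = (x - 4)*(x - 1)*(x + 4)*(x - 3)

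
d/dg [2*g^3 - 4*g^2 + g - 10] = 6*g^2 - 8*g + 1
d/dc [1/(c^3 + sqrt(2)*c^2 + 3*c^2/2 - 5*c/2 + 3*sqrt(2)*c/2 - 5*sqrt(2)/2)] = 2*(-6*c^2 - 6*c - 4*sqrt(2)*c - 3*sqrt(2) + 5)/(2*c^3 + 2*sqrt(2)*c^2 + 3*c^2 - 5*c + 3*sqrt(2)*c - 5*sqrt(2))^2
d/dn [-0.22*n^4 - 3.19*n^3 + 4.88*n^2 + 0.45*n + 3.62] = -0.88*n^3 - 9.57*n^2 + 9.76*n + 0.45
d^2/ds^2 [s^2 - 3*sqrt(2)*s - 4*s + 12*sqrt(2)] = 2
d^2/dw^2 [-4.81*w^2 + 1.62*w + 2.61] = -9.62000000000000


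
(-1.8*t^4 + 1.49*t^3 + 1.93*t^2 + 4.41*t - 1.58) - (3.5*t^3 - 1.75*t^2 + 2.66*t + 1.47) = -1.8*t^4 - 2.01*t^3 + 3.68*t^2 + 1.75*t - 3.05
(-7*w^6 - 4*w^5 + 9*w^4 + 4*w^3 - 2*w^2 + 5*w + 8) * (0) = 0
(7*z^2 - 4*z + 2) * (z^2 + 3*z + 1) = 7*z^4 + 17*z^3 - 3*z^2 + 2*z + 2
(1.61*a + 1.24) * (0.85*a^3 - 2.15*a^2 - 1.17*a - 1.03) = 1.3685*a^4 - 2.4075*a^3 - 4.5497*a^2 - 3.1091*a - 1.2772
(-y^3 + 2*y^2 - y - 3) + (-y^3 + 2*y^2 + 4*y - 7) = -2*y^3 + 4*y^2 + 3*y - 10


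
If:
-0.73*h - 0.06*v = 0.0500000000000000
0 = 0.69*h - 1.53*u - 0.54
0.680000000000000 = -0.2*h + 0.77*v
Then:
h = -0.14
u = -0.42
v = 0.85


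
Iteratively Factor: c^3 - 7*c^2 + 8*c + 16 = (c - 4)*(c^2 - 3*c - 4) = (c - 4)^2*(c + 1)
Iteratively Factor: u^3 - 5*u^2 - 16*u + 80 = (u + 4)*(u^2 - 9*u + 20) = (u - 5)*(u + 4)*(u - 4)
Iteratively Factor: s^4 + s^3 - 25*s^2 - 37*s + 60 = (s - 1)*(s^3 + 2*s^2 - 23*s - 60) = (s - 5)*(s - 1)*(s^2 + 7*s + 12) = (s - 5)*(s - 1)*(s + 3)*(s + 4)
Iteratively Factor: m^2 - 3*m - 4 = (m - 4)*(m + 1)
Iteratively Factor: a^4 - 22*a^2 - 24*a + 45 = (a - 1)*(a^3 + a^2 - 21*a - 45) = (a - 5)*(a - 1)*(a^2 + 6*a + 9) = (a - 5)*(a - 1)*(a + 3)*(a + 3)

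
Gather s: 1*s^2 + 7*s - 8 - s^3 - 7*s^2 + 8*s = -s^3 - 6*s^2 + 15*s - 8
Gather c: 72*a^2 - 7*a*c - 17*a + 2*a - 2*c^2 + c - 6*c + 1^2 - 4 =72*a^2 - 15*a - 2*c^2 + c*(-7*a - 5) - 3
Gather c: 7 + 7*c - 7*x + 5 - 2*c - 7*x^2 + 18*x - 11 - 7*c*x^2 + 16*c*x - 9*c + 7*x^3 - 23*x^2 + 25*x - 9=c*(-7*x^2 + 16*x - 4) + 7*x^3 - 30*x^2 + 36*x - 8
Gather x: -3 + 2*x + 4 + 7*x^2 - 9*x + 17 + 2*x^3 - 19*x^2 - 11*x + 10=2*x^3 - 12*x^2 - 18*x + 28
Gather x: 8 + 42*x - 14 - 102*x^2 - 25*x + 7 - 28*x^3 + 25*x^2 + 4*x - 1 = -28*x^3 - 77*x^2 + 21*x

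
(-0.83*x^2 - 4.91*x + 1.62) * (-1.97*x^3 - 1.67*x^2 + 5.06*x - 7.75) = 1.6351*x^5 + 11.0588*x^4 + 0.8085*x^3 - 21.1175*x^2 + 46.2497*x - 12.555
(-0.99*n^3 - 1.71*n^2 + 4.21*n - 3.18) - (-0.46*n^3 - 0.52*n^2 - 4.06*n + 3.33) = -0.53*n^3 - 1.19*n^2 + 8.27*n - 6.51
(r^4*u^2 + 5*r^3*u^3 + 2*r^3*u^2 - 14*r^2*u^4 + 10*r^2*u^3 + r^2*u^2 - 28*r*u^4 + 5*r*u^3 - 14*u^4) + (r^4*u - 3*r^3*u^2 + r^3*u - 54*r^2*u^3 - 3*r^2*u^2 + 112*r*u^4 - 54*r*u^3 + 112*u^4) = r^4*u^2 + r^4*u + 5*r^3*u^3 - r^3*u^2 + r^3*u - 14*r^2*u^4 - 44*r^2*u^3 - 2*r^2*u^2 + 84*r*u^4 - 49*r*u^3 + 98*u^4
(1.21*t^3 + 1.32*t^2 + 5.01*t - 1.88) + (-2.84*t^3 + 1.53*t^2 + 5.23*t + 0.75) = -1.63*t^3 + 2.85*t^2 + 10.24*t - 1.13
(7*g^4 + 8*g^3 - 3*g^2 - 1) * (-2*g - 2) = -14*g^5 - 30*g^4 - 10*g^3 + 6*g^2 + 2*g + 2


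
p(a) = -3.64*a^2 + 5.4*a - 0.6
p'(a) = 5.4 - 7.28*a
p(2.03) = -4.64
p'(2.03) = -9.38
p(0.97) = 1.21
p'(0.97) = -1.66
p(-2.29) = -32.05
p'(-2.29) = 22.07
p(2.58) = -10.90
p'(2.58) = -13.38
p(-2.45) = -35.68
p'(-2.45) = 23.24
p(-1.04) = -10.15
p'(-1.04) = 12.97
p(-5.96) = -162.08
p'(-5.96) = 48.79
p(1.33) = 0.14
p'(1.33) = -4.28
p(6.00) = -99.24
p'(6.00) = -38.28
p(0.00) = -0.60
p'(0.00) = 5.40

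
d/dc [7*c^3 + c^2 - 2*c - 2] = 21*c^2 + 2*c - 2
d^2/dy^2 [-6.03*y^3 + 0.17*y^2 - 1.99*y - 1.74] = 0.34 - 36.18*y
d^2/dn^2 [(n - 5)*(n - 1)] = 2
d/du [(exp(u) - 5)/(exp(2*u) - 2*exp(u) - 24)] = (2*(1 - exp(u))*(exp(u) - 5) + exp(2*u) - 2*exp(u) - 24)*exp(u)/(-exp(2*u) + 2*exp(u) + 24)^2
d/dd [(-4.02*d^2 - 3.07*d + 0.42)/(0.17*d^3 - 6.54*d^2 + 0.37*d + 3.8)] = (0.6834*d^4 + 1.0438*d^3 - 21.7794*d^2 - 25.0584*d - 11.8214)/(0.0289*d^6 - 2.2236*d^5 + 42.8974*d^4 - 3.5476*d^3 - 49.5671*d^2 + 2.812*d + 14.44)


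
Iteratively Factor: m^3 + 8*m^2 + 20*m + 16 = (m + 2)*(m^2 + 6*m + 8) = (m + 2)^2*(m + 4)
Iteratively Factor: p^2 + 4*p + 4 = (p + 2)*(p + 2)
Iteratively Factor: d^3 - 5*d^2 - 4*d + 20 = (d + 2)*(d^2 - 7*d + 10) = (d - 2)*(d + 2)*(d - 5)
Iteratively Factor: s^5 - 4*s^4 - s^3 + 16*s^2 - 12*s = (s - 2)*(s^4 - 2*s^3 - 5*s^2 + 6*s) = (s - 2)*(s - 1)*(s^3 - s^2 - 6*s) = (s - 2)*(s - 1)*(s + 2)*(s^2 - 3*s) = s*(s - 2)*(s - 1)*(s + 2)*(s - 3)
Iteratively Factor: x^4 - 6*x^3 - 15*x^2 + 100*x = (x + 4)*(x^3 - 10*x^2 + 25*x) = (x - 5)*(x + 4)*(x^2 - 5*x) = (x - 5)^2*(x + 4)*(x)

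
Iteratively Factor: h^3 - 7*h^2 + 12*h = (h - 4)*(h^2 - 3*h) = (h - 4)*(h - 3)*(h)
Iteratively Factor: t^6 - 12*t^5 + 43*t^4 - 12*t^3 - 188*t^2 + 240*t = (t)*(t^5 - 12*t^4 + 43*t^3 - 12*t^2 - 188*t + 240) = t*(t - 5)*(t^4 - 7*t^3 + 8*t^2 + 28*t - 48) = t*(t - 5)*(t - 4)*(t^3 - 3*t^2 - 4*t + 12) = t*(t - 5)*(t - 4)*(t - 2)*(t^2 - t - 6) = t*(t - 5)*(t - 4)*(t - 3)*(t - 2)*(t + 2)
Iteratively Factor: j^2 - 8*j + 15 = (j - 3)*(j - 5)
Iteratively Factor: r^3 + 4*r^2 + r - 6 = (r + 2)*(r^2 + 2*r - 3) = (r - 1)*(r + 2)*(r + 3)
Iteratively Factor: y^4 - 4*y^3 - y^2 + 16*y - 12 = (y - 2)*(y^3 - 2*y^2 - 5*y + 6) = (y - 2)*(y + 2)*(y^2 - 4*y + 3) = (y - 2)*(y - 1)*(y + 2)*(y - 3)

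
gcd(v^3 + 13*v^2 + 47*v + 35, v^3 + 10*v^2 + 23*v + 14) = v^2 + 8*v + 7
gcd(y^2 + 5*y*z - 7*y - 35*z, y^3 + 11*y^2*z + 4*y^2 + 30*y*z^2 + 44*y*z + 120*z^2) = y + 5*z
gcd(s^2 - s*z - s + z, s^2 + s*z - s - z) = s - 1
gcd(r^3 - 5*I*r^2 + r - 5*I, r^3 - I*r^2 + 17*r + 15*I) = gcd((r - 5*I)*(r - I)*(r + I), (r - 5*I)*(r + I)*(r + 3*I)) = r^2 - 4*I*r + 5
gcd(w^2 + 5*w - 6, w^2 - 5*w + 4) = w - 1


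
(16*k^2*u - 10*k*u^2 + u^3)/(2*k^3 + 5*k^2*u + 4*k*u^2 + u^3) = u*(16*k^2 - 10*k*u + u^2)/(2*k^3 + 5*k^2*u + 4*k*u^2 + u^3)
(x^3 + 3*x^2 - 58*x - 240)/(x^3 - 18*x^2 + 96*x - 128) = (x^2 + 11*x + 30)/(x^2 - 10*x + 16)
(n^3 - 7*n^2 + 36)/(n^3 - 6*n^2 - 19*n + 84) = (n^2 - 4*n - 12)/(n^2 - 3*n - 28)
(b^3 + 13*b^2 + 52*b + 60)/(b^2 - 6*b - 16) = (b^2 + 11*b + 30)/(b - 8)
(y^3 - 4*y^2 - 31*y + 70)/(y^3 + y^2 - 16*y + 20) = (y - 7)/(y - 2)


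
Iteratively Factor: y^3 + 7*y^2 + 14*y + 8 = (y + 1)*(y^2 + 6*y + 8) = (y + 1)*(y + 4)*(y + 2)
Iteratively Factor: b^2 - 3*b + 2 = (b - 1)*(b - 2)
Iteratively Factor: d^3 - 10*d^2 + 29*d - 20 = (d - 4)*(d^2 - 6*d + 5) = (d - 4)*(d - 1)*(d - 5)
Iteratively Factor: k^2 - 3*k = (k - 3)*(k)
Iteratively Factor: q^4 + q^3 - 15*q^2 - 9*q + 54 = (q - 2)*(q^3 + 3*q^2 - 9*q - 27) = (q - 2)*(q + 3)*(q^2 - 9) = (q - 2)*(q + 3)^2*(q - 3)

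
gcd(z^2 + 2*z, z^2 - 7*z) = z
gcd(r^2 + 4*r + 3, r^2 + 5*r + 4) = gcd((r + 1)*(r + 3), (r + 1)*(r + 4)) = r + 1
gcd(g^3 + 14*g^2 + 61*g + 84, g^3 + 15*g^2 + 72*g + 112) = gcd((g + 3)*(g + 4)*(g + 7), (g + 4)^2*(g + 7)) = g^2 + 11*g + 28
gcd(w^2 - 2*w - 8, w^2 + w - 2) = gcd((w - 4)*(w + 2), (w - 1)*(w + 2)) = w + 2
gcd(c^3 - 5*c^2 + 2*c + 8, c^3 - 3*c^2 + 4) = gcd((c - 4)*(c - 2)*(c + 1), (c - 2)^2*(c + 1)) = c^2 - c - 2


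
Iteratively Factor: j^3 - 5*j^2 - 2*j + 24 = (j + 2)*(j^2 - 7*j + 12) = (j - 3)*(j + 2)*(j - 4)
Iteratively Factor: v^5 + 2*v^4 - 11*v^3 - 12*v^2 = (v + 4)*(v^4 - 2*v^3 - 3*v^2) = v*(v + 4)*(v^3 - 2*v^2 - 3*v) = v*(v - 3)*(v + 4)*(v^2 + v) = v*(v - 3)*(v + 1)*(v + 4)*(v)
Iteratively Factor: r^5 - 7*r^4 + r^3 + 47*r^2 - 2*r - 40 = (r + 1)*(r^4 - 8*r^3 + 9*r^2 + 38*r - 40) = (r - 4)*(r + 1)*(r^3 - 4*r^2 - 7*r + 10) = (r - 4)*(r - 1)*(r + 1)*(r^2 - 3*r - 10) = (r - 5)*(r - 4)*(r - 1)*(r + 1)*(r + 2)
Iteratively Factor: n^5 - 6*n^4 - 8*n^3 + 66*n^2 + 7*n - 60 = (n + 3)*(n^4 - 9*n^3 + 19*n^2 + 9*n - 20) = (n - 5)*(n + 3)*(n^3 - 4*n^2 - n + 4) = (n - 5)*(n - 4)*(n + 3)*(n^2 - 1) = (n - 5)*(n - 4)*(n + 1)*(n + 3)*(n - 1)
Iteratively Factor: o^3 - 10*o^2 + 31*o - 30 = (o - 2)*(o^2 - 8*o + 15) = (o - 3)*(o - 2)*(o - 5)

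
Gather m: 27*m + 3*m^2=3*m^2 + 27*m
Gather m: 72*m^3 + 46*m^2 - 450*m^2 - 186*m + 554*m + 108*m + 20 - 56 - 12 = 72*m^3 - 404*m^2 + 476*m - 48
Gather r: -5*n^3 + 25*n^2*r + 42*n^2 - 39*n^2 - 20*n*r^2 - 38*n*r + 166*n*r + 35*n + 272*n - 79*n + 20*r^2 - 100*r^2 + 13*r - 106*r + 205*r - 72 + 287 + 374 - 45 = -5*n^3 + 3*n^2 + 228*n + r^2*(-20*n - 80) + r*(25*n^2 + 128*n + 112) + 544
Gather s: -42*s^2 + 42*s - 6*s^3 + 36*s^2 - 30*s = -6*s^3 - 6*s^2 + 12*s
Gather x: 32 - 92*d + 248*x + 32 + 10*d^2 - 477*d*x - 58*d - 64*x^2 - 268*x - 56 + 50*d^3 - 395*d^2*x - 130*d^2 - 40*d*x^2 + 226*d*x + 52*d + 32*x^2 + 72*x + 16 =50*d^3 - 120*d^2 - 98*d + x^2*(-40*d - 32) + x*(-395*d^2 - 251*d + 52) + 24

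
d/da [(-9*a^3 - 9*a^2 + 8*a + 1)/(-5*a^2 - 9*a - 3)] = (45*a^4 + 162*a^3 + 202*a^2 + 64*a - 15)/(25*a^4 + 90*a^3 + 111*a^2 + 54*a + 9)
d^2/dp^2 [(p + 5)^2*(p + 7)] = 6*p + 34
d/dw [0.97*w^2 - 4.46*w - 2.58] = 1.94*w - 4.46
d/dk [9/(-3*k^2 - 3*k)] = 3*(2*k + 1)/(k^2*(k + 1)^2)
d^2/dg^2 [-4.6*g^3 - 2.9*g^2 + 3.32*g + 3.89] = -27.6*g - 5.8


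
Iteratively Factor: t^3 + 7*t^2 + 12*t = (t + 4)*(t^2 + 3*t) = t*(t + 4)*(t + 3)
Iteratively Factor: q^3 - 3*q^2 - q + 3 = (q + 1)*(q^2 - 4*q + 3) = (q - 3)*(q + 1)*(q - 1)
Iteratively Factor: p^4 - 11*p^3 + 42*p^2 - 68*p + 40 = (p - 2)*(p^3 - 9*p^2 + 24*p - 20) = (p - 5)*(p - 2)*(p^2 - 4*p + 4) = (p - 5)*(p - 2)^2*(p - 2)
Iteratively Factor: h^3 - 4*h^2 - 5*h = (h - 5)*(h^2 + h) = (h - 5)*(h + 1)*(h)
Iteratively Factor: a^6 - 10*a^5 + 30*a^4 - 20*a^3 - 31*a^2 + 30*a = (a)*(a^5 - 10*a^4 + 30*a^3 - 20*a^2 - 31*a + 30) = a*(a + 1)*(a^4 - 11*a^3 + 41*a^2 - 61*a + 30) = a*(a - 2)*(a + 1)*(a^3 - 9*a^2 + 23*a - 15) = a*(a - 2)*(a - 1)*(a + 1)*(a^2 - 8*a + 15) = a*(a - 5)*(a - 2)*(a - 1)*(a + 1)*(a - 3)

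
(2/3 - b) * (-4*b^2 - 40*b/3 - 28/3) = 4*b^3 + 32*b^2/3 + 4*b/9 - 56/9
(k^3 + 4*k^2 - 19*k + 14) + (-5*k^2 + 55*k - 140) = k^3 - k^2 + 36*k - 126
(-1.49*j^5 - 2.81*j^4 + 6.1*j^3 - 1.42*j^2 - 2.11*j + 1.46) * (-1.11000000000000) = 1.6539*j^5 + 3.1191*j^4 - 6.771*j^3 + 1.5762*j^2 + 2.3421*j - 1.6206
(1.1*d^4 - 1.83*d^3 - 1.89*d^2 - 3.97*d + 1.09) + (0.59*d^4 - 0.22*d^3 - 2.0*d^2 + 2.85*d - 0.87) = 1.69*d^4 - 2.05*d^3 - 3.89*d^2 - 1.12*d + 0.22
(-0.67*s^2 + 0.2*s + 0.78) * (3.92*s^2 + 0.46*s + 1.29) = -2.6264*s^4 + 0.4758*s^3 + 2.2853*s^2 + 0.6168*s + 1.0062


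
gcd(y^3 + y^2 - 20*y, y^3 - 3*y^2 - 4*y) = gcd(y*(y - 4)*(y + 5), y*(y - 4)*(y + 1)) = y^2 - 4*y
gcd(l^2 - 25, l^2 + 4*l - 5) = l + 5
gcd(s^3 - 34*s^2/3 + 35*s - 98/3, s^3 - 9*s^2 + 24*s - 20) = s - 2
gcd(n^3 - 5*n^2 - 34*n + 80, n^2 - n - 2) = n - 2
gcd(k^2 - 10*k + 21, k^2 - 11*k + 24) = k - 3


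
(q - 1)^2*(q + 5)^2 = q^4 + 8*q^3 + 6*q^2 - 40*q + 25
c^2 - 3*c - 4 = (c - 4)*(c + 1)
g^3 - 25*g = g*(g - 5)*(g + 5)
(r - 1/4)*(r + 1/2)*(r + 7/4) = r^3 + 2*r^2 + 5*r/16 - 7/32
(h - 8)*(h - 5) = h^2 - 13*h + 40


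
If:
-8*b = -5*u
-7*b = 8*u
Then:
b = 0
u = 0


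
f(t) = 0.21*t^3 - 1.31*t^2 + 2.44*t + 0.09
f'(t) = 0.63*t^2 - 2.62*t + 2.44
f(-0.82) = -2.91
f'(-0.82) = 5.01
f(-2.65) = -19.48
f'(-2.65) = 13.81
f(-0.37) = -1.00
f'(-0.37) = 3.50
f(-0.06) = -0.06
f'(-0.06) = 2.60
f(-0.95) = -3.59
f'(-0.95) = 5.50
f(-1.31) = -5.83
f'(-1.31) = 6.95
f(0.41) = 0.88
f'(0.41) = 1.47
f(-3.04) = -25.33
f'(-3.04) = 16.23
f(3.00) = 1.29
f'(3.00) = 0.25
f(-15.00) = -1040.01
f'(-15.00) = 183.49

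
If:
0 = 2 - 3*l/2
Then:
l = 4/3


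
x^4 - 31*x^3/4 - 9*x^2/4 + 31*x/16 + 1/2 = (x - 8)*(x - 1/2)*(x + 1/4)*(x + 1/2)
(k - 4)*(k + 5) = k^2 + k - 20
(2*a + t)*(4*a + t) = 8*a^2 + 6*a*t + t^2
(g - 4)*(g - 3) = g^2 - 7*g + 12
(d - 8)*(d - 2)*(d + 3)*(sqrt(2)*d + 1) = sqrt(2)*d^4 - 7*sqrt(2)*d^3 + d^3 - 14*sqrt(2)*d^2 - 7*d^2 - 14*d + 48*sqrt(2)*d + 48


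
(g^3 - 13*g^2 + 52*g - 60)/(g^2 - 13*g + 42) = (g^2 - 7*g + 10)/(g - 7)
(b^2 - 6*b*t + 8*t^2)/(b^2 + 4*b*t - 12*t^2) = (b - 4*t)/(b + 6*t)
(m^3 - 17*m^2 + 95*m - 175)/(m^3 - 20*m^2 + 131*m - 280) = (m - 5)/(m - 8)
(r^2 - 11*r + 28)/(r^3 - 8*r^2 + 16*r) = (r - 7)/(r*(r - 4))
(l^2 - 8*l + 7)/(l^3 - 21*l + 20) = (l - 7)/(l^2 + l - 20)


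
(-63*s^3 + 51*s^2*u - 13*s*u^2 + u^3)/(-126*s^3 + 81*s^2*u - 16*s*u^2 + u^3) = (3*s - u)/(6*s - u)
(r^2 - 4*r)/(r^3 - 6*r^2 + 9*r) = (r - 4)/(r^2 - 6*r + 9)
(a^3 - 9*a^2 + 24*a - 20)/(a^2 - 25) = (a^2 - 4*a + 4)/(a + 5)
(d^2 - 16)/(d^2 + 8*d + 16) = (d - 4)/(d + 4)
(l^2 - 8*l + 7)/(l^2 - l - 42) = (l - 1)/(l + 6)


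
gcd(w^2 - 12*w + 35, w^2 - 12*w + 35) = w^2 - 12*w + 35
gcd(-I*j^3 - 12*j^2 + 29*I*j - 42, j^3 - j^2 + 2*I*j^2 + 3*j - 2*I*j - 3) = 1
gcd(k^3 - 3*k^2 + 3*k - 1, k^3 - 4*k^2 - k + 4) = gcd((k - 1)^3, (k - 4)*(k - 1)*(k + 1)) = k - 1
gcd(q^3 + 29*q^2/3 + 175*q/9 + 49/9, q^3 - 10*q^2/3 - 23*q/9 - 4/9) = q + 1/3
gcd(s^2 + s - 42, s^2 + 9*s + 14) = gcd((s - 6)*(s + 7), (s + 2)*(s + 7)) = s + 7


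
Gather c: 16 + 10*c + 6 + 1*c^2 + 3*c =c^2 + 13*c + 22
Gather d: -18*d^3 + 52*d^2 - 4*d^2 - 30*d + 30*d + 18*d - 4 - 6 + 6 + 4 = -18*d^3 + 48*d^2 + 18*d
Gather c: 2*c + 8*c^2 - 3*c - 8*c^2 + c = 0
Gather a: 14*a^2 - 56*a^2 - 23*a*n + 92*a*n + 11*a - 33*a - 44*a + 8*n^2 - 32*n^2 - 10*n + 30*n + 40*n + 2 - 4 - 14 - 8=-42*a^2 + a*(69*n - 66) - 24*n^2 + 60*n - 24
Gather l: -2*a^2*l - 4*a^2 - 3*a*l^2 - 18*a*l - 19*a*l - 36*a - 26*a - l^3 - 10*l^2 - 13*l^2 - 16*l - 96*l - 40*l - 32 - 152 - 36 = -4*a^2 - 62*a - l^3 + l^2*(-3*a - 23) + l*(-2*a^2 - 37*a - 152) - 220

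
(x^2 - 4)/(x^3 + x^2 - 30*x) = (x^2 - 4)/(x*(x^2 + x - 30))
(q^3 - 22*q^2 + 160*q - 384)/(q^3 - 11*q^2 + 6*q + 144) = (q - 8)/(q + 3)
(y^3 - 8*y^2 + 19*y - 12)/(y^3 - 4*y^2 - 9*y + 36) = (y - 1)/(y + 3)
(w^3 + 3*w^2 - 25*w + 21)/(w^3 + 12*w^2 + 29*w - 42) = (w - 3)/(w + 6)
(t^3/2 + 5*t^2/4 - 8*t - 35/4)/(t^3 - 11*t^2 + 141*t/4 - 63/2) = (t^2 + 6*t + 5)/(2*t^2 - 15*t + 18)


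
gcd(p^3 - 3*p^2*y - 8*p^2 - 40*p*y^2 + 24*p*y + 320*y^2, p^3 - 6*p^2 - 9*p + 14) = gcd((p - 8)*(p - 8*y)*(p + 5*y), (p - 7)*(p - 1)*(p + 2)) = 1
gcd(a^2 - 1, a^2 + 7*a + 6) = a + 1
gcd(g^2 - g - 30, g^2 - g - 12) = 1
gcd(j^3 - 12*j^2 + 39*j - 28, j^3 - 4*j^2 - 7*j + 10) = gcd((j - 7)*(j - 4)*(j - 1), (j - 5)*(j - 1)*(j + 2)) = j - 1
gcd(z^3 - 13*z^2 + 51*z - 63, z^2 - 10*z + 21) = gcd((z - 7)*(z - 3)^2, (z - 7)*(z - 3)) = z^2 - 10*z + 21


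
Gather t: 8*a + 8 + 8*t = 8*a + 8*t + 8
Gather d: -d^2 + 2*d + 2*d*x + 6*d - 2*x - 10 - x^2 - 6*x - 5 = -d^2 + d*(2*x + 8) - x^2 - 8*x - 15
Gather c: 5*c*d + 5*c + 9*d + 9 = c*(5*d + 5) + 9*d + 9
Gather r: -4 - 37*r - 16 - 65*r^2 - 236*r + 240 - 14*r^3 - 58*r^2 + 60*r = -14*r^3 - 123*r^2 - 213*r + 220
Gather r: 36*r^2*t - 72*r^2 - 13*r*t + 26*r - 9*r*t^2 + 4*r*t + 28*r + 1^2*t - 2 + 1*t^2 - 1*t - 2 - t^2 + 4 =r^2*(36*t - 72) + r*(-9*t^2 - 9*t + 54)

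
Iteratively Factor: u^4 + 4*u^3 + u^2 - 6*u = (u - 1)*(u^3 + 5*u^2 + 6*u) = (u - 1)*(u + 2)*(u^2 + 3*u) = u*(u - 1)*(u + 2)*(u + 3)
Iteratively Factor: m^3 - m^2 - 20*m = (m - 5)*(m^2 + 4*m) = (m - 5)*(m + 4)*(m)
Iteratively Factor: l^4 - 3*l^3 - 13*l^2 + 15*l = (l - 1)*(l^3 - 2*l^2 - 15*l) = (l - 5)*(l - 1)*(l^2 + 3*l) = (l - 5)*(l - 1)*(l + 3)*(l)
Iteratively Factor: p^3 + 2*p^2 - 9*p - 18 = (p + 2)*(p^2 - 9) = (p + 2)*(p + 3)*(p - 3)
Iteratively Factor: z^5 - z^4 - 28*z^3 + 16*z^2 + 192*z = (z - 4)*(z^4 + 3*z^3 - 16*z^2 - 48*z) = (z - 4)^2*(z^3 + 7*z^2 + 12*z) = (z - 4)^2*(z + 3)*(z^2 + 4*z) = z*(z - 4)^2*(z + 3)*(z + 4)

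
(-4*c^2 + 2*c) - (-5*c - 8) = -4*c^2 + 7*c + 8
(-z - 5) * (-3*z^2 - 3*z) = 3*z^3 + 18*z^2 + 15*z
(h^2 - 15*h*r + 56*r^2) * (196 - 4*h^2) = -4*h^4 + 60*h^3*r - 224*h^2*r^2 + 196*h^2 - 2940*h*r + 10976*r^2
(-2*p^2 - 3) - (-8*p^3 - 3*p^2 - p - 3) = 8*p^3 + p^2 + p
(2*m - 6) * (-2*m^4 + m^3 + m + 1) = -4*m^5 + 14*m^4 - 6*m^3 + 2*m^2 - 4*m - 6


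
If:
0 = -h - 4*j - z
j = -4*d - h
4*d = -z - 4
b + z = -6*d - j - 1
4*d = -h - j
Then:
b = 7*z/6 + 19/3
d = -z/4 - 1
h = 5*z/3 + 16/3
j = -2*z/3 - 4/3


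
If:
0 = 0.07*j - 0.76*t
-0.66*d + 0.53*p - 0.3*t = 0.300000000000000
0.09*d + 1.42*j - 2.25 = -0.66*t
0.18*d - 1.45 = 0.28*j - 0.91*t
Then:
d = 9.11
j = 0.97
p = 11.96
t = 0.09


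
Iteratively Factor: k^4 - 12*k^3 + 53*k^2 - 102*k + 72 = (k - 2)*(k^3 - 10*k^2 + 33*k - 36) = (k - 3)*(k - 2)*(k^2 - 7*k + 12) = (k - 3)^2*(k - 2)*(k - 4)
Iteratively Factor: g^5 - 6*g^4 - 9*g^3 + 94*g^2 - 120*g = (g + 4)*(g^4 - 10*g^3 + 31*g^2 - 30*g) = g*(g + 4)*(g^3 - 10*g^2 + 31*g - 30) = g*(g - 3)*(g + 4)*(g^2 - 7*g + 10) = g*(g - 3)*(g - 2)*(g + 4)*(g - 5)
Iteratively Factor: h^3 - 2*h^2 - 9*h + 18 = (h + 3)*(h^2 - 5*h + 6) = (h - 2)*(h + 3)*(h - 3)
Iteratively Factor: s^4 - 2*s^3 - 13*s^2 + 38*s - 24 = (s - 3)*(s^3 + s^2 - 10*s + 8) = (s - 3)*(s - 2)*(s^2 + 3*s - 4) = (s - 3)*(s - 2)*(s + 4)*(s - 1)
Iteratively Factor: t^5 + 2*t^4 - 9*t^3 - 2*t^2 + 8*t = (t + 4)*(t^4 - 2*t^3 - t^2 + 2*t) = (t - 1)*(t + 4)*(t^3 - t^2 - 2*t) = (t - 2)*(t - 1)*(t + 4)*(t^2 + t) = t*(t - 2)*(t - 1)*(t + 4)*(t + 1)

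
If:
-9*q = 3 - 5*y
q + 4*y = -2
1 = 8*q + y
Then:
No Solution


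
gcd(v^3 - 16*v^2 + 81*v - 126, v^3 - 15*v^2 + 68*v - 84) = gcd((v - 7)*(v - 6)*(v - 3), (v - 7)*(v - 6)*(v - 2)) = v^2 - 13*v + 42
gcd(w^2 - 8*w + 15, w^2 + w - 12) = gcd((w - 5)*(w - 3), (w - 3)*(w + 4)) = w - 3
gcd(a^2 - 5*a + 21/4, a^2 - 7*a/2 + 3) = a - 3/2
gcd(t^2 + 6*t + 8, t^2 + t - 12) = t + 4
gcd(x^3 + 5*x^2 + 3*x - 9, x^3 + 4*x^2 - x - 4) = x - 1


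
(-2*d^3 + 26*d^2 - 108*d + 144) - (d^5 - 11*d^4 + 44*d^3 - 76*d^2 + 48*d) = -d^5 + 11*d^4 - 46*d^3 + 102*d^2 - 156*d + 144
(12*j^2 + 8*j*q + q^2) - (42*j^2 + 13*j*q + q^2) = -30*j^2 - 5*j*q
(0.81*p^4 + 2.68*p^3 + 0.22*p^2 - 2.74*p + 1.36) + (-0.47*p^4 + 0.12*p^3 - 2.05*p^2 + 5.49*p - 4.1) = 0.34*p^4 + 2.8*p^3 - 1.83*p^2 + 2.75*p - 2.74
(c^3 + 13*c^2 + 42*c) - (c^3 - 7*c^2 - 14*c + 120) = 20*c^2 + 56*c - 120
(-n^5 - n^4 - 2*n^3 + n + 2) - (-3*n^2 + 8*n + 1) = -n^5 - n^4 - 2*n^3 + 3*n^2 - 7*n + 1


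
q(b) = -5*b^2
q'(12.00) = -120.00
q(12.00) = -720.00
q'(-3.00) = 30.00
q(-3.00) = -45.00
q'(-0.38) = 3.80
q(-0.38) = -0.72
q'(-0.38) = 3.80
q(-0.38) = -0.72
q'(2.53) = -25.30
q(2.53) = -32.00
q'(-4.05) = 40.50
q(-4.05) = -82.01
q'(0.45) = -4.50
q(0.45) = -1.01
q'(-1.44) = 14.40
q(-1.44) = -10.37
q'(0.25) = -2.50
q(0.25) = -0.31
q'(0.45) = -4.50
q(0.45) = -1.01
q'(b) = -10*b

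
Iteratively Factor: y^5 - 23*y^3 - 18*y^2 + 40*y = (y + 4)*(y^4 - 4*y^3 - 7*y^2 + 10*y) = (y - 1)*(y + 4)*(y^3 - 3*y^2 - 10*y) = y*(y - 1)*(y + 4)*(y^2 - 3*y - 10) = y*(y - 1)*(y + 2)*(y + 4)*(y - 5)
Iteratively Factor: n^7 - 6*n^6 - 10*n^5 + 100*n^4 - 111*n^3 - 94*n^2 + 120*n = (n + 4)*(n^6 - 10*n^5 + 30*n^4 - 20*n^3 - 31*n^2 + 30*n) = (n + 1)*(n + 4)*(n^5 - 11*n^4 + 41*n^3 - 61*n^2 + 30*n) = (n - 5)*(n + 1)*(n + 4)*(n^4 - 6*n^3 + 11*n^2 - 6*n) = n*(n - 5)*(n + 1)*(n + 4)*(n^3 - 6*n^2 + 11*n - 6) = n*(n - 5)*(n - 3)*(n + 1)*(n + 4)*(n^2 - 3*n + 2) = n*(n - 5)*(n - 3)*(n - 2)*(n + 1)*(n + 4)*(n - 1)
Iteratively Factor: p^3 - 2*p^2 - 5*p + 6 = (p + 2)*(p^2 - 4*p + 3) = (p - 1)*(p + 2)*(p - 3)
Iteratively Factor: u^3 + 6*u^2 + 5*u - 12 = (u + 4)*(u^2 + 2*u - 3) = (u - 1)*(u + 4)*(u + 3)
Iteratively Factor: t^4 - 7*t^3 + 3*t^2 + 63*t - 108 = (t - 3)*(t^3 - 4*t^2 - 9*t + 36) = (t - 4)*(t - 3)*(t^2 - 9) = (t - 4)*(t - 3)*(t + 3)*(t - 3)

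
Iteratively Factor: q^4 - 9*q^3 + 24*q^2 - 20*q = (q - 5)*(q^3 - 4*q^2 + 4*q) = q*(q - 5)*(q^2 - 4*q + 4) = q*(q - 5)*(q - 2)*(q - 2)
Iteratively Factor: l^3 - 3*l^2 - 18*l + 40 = (l - 5)*(l^2 + 2*l - 8) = (l - 5)*(l + 4)*(l - 2)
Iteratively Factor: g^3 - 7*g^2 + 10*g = (g - 2)*(g^2 - 5*g) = (g - 5)*(g - 2)*(g)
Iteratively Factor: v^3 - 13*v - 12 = (v + 1)*(v^2 - v - 12) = (v + 1)*(v + 3)*(v - 4)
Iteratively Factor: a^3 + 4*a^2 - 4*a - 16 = (a + 4)*(a^2 - 4) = (a - 2)*(a + 4)*(a + 2)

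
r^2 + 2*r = r*(r + 2)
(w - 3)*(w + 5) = w^2 + 2*w - 15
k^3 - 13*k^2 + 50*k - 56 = (k - 7)*(k - 4)*(k - 2)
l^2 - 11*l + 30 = (l - 6)*(l - 5)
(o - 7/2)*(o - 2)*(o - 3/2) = o^3 - 7*o^2 + 61*o/4 - 21/2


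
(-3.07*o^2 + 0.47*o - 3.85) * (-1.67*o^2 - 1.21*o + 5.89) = 5.1269*o^4 + 2.9298*o^3 - 12.2215*o^2 + 7.4268*o - 22.6765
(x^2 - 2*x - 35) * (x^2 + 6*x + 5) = x^4 + 4*x^3 - 42*x^2 - 220*x - 175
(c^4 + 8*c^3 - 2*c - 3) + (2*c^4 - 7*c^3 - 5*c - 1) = 3*c^4 + c^3 - 7*c - 4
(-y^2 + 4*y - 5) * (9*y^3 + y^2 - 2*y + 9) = -9*y^5 + 35*y^4 - 39*y^3 - 22*y^2 + 46*y - 45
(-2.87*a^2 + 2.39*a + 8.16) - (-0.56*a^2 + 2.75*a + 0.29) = -2.31*a^2 - 0.36*a + 7.87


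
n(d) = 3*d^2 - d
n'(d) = 6*d - 1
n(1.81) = 8.02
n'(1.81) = 9.86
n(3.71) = 37.58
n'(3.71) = 21.26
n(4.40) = 53.68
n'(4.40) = 25.40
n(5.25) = 77.44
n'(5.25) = 30.50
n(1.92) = 9.14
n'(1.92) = 10.52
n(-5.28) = 88.92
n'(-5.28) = -32.68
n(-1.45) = 7.76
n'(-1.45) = -9.70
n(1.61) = 6.17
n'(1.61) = 8.66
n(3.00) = 24.00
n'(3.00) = 17.00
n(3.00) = 24.00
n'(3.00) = 17.00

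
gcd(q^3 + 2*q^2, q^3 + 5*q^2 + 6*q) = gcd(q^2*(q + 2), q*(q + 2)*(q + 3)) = q^2 + 2*q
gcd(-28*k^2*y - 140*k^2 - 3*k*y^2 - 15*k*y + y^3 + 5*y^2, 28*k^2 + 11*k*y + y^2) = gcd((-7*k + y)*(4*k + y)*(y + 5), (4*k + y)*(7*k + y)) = 4*k + y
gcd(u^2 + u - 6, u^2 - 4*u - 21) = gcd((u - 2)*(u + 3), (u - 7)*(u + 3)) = u + 3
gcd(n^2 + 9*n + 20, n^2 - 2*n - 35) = n + 5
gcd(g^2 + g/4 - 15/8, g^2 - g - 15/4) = g + 3/2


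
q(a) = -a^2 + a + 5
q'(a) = 1 - 2*a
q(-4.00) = -15.00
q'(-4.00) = 9.00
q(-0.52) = 4.21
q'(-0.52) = 2.04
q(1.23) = 4.72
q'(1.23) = -1.46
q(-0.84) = 3.45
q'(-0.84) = 2.68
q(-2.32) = -2.70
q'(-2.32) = 5.64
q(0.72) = 5.20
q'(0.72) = -0.44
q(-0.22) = 4.73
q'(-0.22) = 1.44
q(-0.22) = 4.73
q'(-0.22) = 1.44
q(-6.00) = -37.00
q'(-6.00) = 13.00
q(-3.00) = -7.00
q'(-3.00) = 7.00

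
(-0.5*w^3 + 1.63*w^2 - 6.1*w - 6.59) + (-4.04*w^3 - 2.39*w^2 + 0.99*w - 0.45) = -4.54*w^3 - 0.76*w^2 - 5.11*w - 7.04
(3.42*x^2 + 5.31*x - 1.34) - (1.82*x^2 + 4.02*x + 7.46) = 1.6*x^2 + 1.29*x - 8.8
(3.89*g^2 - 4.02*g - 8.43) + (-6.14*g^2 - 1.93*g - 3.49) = -2.25*g^2 - 5.95*g - 11.92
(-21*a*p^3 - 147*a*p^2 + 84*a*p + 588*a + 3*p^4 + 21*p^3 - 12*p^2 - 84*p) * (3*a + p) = -63*a^2*p^3 - 441*a^2*p^2 + 252*a^2*p + 1764*a^2 - 12*a*p^4 - 84*a*p^3 + 48*a*p^2 + 336*a*p + 3*p^5 + 21*p^4 - 12*p^3 - 84*p^2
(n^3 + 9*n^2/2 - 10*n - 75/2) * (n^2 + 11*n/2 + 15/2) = n^5 + 10*n^4 + 89*n^3/4 - 235*n^2/4 - 1125*n/4 - 1125/4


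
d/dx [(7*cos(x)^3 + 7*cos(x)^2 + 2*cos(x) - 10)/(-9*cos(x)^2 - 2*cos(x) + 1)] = (63*cos(x)^4 + 28*cos(x)^3 - 25*cos(x)^2 + 166*cos(x) + 18)*sin(x)/(-9*sin(x)^2 + 2*cos(x) + 8)^2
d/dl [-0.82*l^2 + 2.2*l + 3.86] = 2.2 - 1.64*l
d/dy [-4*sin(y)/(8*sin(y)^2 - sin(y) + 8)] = -32*cos(y)^3/(8*sin(y)^2 - sin(y) + 8)^2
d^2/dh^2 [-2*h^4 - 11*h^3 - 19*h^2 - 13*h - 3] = -24*h^2 - 66*h - 38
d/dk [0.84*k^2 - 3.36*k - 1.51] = 1.68*k - 3.36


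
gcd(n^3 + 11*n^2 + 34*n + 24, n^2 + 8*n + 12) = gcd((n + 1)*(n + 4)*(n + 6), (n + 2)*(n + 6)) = n + 6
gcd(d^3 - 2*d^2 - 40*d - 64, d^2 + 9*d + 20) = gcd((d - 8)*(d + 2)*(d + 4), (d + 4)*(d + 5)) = d + 4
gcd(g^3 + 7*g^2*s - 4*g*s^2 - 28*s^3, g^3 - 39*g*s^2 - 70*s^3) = g + 2*s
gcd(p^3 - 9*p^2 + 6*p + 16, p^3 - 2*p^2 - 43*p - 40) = p^2 - 7*p - 8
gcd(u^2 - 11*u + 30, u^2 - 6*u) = u - 6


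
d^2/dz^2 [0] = 0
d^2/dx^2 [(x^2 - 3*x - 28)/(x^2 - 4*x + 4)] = 2*(x - 92)/(x^4 - 8*x^3 + 24*x^2 - 32*x + 16)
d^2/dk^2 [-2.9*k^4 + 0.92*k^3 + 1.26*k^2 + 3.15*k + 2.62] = -34.8*k^2 + 5.52*k + 2.52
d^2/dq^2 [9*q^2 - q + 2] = 18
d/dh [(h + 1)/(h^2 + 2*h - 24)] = (h^2 + 2*h - 2*(h + 1)^2 - 24)/(h^2 + 2*h - 24)^2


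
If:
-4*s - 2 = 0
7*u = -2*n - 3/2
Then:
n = -7*u/2 - 3/4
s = -1/2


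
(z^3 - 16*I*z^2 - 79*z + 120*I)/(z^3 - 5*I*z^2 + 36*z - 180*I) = (z^2 - 11*I*z - 24)/(z^2 + 36)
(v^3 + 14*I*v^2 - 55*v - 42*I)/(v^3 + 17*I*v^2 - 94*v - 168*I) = (v + I)/(v + 4*I)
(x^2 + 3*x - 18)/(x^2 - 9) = (x + 6)/(x + 3)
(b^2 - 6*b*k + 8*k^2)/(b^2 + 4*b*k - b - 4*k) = (b^2 - 6*b*k + 8*k^2)/(b^2 + 4*b*k - b - 4*k)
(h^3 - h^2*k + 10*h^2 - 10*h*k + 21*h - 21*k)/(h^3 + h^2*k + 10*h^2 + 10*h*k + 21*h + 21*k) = (h - k)/(h + k)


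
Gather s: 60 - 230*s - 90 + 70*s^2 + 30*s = 70*s^2 - 200*s - 30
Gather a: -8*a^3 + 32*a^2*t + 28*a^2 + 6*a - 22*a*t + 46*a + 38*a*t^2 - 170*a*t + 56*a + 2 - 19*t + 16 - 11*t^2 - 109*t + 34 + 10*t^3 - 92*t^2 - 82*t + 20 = -8*a^3 + a^2*(32*t + 28) + a*(38*t^2 - 192*t + 108) + 10*t^3 - 103*t^2 - 210*t + 72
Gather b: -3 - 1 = -4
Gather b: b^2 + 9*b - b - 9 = b^2 + 8*b - 9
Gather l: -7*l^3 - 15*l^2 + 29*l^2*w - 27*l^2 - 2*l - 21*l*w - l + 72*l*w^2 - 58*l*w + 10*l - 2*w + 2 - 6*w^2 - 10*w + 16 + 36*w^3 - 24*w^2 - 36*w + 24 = -7*l^3 + l^2*(29*w - 42) + l*(72*w^2 - 79*w + 7) + 36*w^3 - 30*w^2 - 48*w + 42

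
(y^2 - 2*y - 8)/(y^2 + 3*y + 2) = (y - 4)/(y + 1)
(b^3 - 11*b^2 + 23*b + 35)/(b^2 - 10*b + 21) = (b^2 - 4*b - 5)/(b - 3)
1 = 1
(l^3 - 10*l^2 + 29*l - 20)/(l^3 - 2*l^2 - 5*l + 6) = (l^2 - 9*l + 20)/(l^2 - l - 6)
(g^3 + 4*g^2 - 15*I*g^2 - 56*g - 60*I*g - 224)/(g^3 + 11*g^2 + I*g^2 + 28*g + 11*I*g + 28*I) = (g^2 - 15*I*g - 56)/(g^2 + g*(7 + I) + 7*I)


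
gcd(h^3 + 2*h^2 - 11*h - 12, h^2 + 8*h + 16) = h + 4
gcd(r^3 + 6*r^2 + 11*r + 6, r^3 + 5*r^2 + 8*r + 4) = r^2 + 3*r + 2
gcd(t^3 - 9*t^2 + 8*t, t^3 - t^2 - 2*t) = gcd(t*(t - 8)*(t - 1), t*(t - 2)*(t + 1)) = t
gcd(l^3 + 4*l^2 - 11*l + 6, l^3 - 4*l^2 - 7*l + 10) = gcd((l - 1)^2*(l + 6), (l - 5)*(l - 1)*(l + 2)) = l - 1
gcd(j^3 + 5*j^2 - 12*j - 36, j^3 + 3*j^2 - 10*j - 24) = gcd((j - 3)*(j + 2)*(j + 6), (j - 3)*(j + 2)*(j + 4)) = j^2 - j - 6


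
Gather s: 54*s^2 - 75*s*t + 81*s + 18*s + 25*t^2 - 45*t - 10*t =54*s^2 + s*(99 - 75*t) + 25*t^2 - 55*t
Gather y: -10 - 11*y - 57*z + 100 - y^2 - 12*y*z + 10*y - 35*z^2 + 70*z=-y^2 + y*(-12*z - 1) - 35*z^2 + 13*z + 90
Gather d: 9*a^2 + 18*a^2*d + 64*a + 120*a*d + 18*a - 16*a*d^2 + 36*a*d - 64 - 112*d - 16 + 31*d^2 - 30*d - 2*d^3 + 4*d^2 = 9*a^2 + 82*a - 2*d^3 + d^2*(35 - 16*a) + d*(18*a^2 + 156*a - 142) - 80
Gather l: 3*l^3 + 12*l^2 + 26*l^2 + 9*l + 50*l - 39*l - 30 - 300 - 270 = 3*l^3 + 38*l^2 + 20*l - 600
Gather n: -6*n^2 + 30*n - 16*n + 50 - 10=-6*n^2 + 14*n + 40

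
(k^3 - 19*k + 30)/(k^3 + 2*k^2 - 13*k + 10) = (k - 3)/(k - 1)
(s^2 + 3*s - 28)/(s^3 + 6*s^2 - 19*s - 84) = 1/(s + 3)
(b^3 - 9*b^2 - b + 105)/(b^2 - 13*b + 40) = (b^2 - 4*b - 21)/(b - 8)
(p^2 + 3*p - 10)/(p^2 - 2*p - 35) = (p - 2)/(p - 7)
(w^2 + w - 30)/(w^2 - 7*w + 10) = (w + 6)/(w - 2)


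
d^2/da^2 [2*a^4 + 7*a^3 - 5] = 6*a*(4*a + 7)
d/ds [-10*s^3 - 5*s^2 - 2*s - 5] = -30*s^2 - 10*s - 2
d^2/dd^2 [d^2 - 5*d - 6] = 2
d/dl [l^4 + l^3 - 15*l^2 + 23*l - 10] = 4*l^3 + 3*l^2 - 30*l + 23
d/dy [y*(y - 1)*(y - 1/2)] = 3*y^2 - 3*y + 1/2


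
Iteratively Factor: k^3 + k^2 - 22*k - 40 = (k + 4)*(k^2 - 3*k - 10) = (k + 2)*(k + 4)*(k - 5)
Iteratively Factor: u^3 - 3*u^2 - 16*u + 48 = (u - 4)*(u^2 + u - 12) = (u - 4)*(u - 3)*(u + 4)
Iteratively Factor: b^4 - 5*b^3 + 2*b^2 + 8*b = (b + 1)*(b^3 - 6*b^2 + 8*b) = b*(b + 1)*(b^2 - 6*b + 8) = b*(b - 2)*(b + 1)*(b - 4)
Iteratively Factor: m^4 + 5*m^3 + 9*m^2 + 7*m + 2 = (m + 2)*(m^3 + 3*m^2 + 3*m + 1) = (m + 1)*(m + 2)*(m^2 + 2*m + 1) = (m + 1)^2*(m + 2)*(m + 1)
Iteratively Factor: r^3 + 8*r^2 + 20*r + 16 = (r + 4)*(r^2 + 4*r + 4) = (r + 2)*(r + 4)*(r + 2)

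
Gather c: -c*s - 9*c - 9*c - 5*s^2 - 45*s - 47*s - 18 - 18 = c*(-s - 18) - 5*s^2 - 92*s - 36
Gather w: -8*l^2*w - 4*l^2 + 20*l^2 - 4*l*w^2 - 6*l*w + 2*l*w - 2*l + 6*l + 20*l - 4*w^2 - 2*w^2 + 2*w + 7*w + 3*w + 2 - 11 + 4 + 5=16*l^2 + 24*l + w^2*(-4*l - 6) + w*(-8*l^2 - 4*l + 12)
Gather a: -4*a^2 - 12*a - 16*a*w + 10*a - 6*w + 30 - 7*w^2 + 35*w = -4*a^2 + a*(-16*w - 2) - 7*w^2 + 29*w + 30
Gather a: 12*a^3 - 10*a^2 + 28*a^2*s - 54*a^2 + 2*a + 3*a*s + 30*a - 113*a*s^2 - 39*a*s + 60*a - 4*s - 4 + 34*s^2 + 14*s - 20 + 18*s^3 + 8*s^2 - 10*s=12*a^3 + a^2*(28*s - 64) + a*(-113*s^2 - 36*s + 92) + 18*s^3 + 42*s^2 - 24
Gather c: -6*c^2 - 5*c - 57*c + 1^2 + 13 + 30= -6*c^2 - 62*c + 44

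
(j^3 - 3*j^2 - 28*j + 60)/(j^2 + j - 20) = (j^2 - 8*j + 12)/(j - 4)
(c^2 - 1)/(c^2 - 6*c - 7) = (c - 1)/(c - 7)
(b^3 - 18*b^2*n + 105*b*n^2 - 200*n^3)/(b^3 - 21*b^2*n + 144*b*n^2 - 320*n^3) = (b - 5*n)/(b - 8*n)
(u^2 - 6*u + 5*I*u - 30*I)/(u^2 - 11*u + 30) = (u + 5*I)/(u - 5)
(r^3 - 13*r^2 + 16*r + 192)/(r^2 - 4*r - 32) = (r^2 - 5*r - 24)/(r + 4)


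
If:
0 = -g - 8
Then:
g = -8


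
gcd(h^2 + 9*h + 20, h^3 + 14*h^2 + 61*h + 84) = h + 4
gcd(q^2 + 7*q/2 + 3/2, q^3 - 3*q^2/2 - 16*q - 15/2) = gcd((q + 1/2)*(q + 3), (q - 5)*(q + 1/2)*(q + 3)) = q^2 + 7*q/2 + 3/2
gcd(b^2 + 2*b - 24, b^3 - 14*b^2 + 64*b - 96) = b - 4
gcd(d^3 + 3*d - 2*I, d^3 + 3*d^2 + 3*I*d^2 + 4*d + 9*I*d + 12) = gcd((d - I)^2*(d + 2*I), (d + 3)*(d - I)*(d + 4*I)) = d - I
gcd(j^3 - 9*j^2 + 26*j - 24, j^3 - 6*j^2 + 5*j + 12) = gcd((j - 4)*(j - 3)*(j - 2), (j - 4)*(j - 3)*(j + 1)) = j^2 - 7*j + 12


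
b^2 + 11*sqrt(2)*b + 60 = (b + 5*sqrt(2))*(b + 6*sqrt(2))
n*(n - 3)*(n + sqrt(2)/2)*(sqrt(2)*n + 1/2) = sqrt(2)*n^4 - 3*sqrt(2)*n^3 + 3*n^3/2 - 9*n^2/2 + sqrt(2)*n^2/4 - 3*sqrt(2)*n/4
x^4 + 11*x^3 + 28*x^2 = x^2*(x + 4)*(x + 7)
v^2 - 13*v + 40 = (v - 8)*(v - 5)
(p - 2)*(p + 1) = p^2 - p - 2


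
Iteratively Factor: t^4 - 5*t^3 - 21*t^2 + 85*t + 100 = (t + 1)*(t^3 - 6*t^2 - 15*t + 100) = (t + 1)*(t + 4)*(t^2 - 10*t + 25) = (t - 5)*(t + 1)*(t + 4)*(t - 5)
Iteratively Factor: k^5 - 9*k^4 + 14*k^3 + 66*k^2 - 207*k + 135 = (k - 3)*(k^4 - 6*k^3 - 4*k^2 + 54*k - 45) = (k - 3)^2*(k^3 - 3*k^2 - 13*k + 15) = (k - 3)^2*(k + 3)*(k^2 - 6*k + 5) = (k - 3)^2*(k - 1)*(k + 3)*(k - 5)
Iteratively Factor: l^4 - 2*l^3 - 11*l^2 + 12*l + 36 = (l - 3)*(l^3 + l^2 - 8*l - 12) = (l - 3)^2*(l^2 + 4*l + 4) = (l - 3)^2*(l + 2)*(l + 2)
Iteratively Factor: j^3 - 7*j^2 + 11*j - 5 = (j - 1)*(j^2 - 6*j + 5) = (j - 1)^2*(j - 5)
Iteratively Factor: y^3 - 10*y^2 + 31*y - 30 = (y - 3)*(y^2 - 7*y + 10) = (y - 3)*(y - 2)*(y - 5)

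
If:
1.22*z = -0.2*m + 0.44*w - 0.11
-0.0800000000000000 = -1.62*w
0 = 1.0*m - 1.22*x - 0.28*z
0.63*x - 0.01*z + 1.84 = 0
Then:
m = -3.42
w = 0.05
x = -2.91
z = 0.49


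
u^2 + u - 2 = (u - 1)*(u + 2)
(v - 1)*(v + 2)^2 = v^3 + 3*v^2 - 4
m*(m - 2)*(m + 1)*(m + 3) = m^4 + 2*m^3 - 5*m^2 - 6*m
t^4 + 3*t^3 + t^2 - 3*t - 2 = (t - 1)*(t + 1)^2*(t + 2)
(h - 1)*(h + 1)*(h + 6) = h^3 + 6*h^2 - h - 6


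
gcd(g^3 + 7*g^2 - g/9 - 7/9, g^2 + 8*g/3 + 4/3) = 1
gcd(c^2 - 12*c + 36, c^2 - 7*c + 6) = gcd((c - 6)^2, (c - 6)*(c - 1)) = c - 6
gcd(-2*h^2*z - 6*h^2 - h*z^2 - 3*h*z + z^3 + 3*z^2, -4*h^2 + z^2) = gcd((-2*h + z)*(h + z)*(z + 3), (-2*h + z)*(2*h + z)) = -2*h + z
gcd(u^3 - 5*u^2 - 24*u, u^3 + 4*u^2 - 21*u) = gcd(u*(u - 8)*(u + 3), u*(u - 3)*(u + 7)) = u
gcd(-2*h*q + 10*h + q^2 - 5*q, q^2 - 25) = q - 5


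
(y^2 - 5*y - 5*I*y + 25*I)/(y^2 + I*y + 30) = (y - 5)/(y + 6*I)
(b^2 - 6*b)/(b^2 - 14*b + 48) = b/(b - 8)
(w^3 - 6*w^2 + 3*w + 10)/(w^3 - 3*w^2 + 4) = (w - 5)/(w - 2)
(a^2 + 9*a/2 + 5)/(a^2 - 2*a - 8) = (a + 5/2)/(a - 4)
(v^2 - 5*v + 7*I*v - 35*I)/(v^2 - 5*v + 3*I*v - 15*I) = (v + 7*I)/(v + 3*I)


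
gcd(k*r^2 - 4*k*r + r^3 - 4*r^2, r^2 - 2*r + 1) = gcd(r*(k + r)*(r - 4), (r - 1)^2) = 1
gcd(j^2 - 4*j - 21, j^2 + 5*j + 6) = j + 3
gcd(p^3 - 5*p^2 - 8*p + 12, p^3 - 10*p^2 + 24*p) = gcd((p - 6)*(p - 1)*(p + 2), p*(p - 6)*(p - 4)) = p - 6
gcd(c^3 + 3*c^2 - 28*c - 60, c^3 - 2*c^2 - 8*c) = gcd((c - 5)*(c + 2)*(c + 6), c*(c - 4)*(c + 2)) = c + 2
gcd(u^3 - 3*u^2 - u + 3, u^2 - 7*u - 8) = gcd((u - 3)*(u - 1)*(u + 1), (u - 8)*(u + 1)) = u + 1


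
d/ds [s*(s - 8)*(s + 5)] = 3*s^2 - 6*s - 40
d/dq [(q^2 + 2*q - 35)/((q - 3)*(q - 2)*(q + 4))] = (-q^4 - 4*q^3 + 93*q^2 - 22*q - 442)/(q^6 - 2*q^5 - 27*q^4 + 76*q^3 + 148*q^2 - 672*q + 576)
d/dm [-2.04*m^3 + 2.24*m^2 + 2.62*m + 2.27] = -6.12*m^2 + 4.48*m + 2.62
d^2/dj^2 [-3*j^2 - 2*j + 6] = -6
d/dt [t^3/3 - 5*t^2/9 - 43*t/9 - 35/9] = t^2 - 10*t/9 - 43/9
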